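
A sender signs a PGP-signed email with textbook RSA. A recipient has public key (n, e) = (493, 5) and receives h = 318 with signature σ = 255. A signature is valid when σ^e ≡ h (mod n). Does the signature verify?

does not verify

σ^2 ≡ 255^2 = 65025 ≡ 442
σ^4 ≡ 442^2 = 195364 ≡ 136
5 = 4 + 1, so σ^5 ≡ 136·255 ≡ 170 (mod 493)
σ^5 mod 493 = 170, but h = 318.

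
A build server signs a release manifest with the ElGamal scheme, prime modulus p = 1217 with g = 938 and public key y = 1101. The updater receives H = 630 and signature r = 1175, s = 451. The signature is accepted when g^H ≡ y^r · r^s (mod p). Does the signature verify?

does not verify

Left side g^H mod p:
938^2 = 879844 ≡ 1170
938^4 ≡ 1170^2 = 1368900 ≡ 992
938^8 ≡ 992^2 = 984064 ≡ 728
938^16 ≡ 728^2 = 529984 ≡ 589
938^32 ≡ 589^2 = 346921 ≡ 76
938^64 ≡ 76^2 = 5776 ≡ 908
938^128 ≡ 908^2 = 824464 ≡ 555
938^256 ≡ 555^2 = 308025 ≡ 124
938^512 ≡ 124^2 = 15376 ≡ 772
630 = 512 + 64 + 32 + 16 + 4 + 2, so 938^630 ≡ 772·908·76·589·992·1170 ≡ 69 (mod 1217)
Right side y^r · r^s mod p:
1101^2 = 1212201 ≡ 69
1101^4 ≡ 69^2 = 4761 ≡ 1110
1101^8 ≡ 1110^2 = 1232100 ≡ 496
1101^16 ≡ 496^2 = 246016 ≡ 182
1101^32 ≡ 182^2 = 33124 ≡ 265
1101^64 ≡ 265^2 = 70225 ≡ 856
1101^128 ≡ 856^2 = 732736 ≡ 102
1101^256 ≡ 102^2 = 10404 ≡ 668
1101^512 ≡ 668^2 = 446224 ≡ 802
1101^1024 ≡ 802^2 = 643204 ≡ 628
1175 = 1024 + 128 + 16 + 4 + 2 + 1, so 1101^1175 ≡ 628·102·182·1110·69·1101 ≡ 758 (mod 1217)
1175^2 = 1380625 ≡ 547
1175^4 ≡ 547^2 = 299209 ≡ 1044
1175^8 ≡ 1044^2 = 1089936 ≡ 721
1175^16 ≡ 721^2 = 519841 ≡ 182
1175^32 ≡ 182^2 = 33124 ≡ 265
1175^64 ≡ 265^2 = 70225 ≡ 856
1175^128 ≡ 856^2 = 732736 ≡ 102
1175^256 ≡ 102^2 = 10404 ≡ 668
451 = 256 + 128 + 64 + 2 + 1, so 1175^451 ≡ 668·102·856·547·1175 ≡ 205 (mod 1217)
758·205 = 155390 ≡ 831 (mod 1217)
69 ≠ 831, so verification fails.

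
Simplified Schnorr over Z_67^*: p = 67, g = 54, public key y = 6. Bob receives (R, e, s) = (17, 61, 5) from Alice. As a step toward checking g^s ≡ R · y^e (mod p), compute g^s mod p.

Squares mod 67: 54^1≡54, 54^2≡35, 54^4≡19
5 = 4 + 1, so 54^5 ≡ 19·54 ≡ 21 (mod 67)

21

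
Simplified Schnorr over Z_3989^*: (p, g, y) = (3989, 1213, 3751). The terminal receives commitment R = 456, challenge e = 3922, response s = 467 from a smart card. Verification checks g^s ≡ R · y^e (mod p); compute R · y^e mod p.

1118

3751^2 = 14070001 ≡ 798
3751^4 ≡ 798^2 = 636804 ≡ 2553
3751^8 ≡ 2553^2 = 6517809 ≡ 3772
3751^16 ≡ 3772^2 = 14227984 ≡ 3210
3751^32 ≡ 3210^2 = 10304100 ≡ 513
3751^64 ≡ 513^2 = 263169 ≡ 3884
3751^128 ≡ 3884^2 = 15085456 ≡ 3047
3751^256 ≡ 3047^2 = 9284209 ≡ 1806
3751^512 ≡ 1806^2 = 3261636 ≡ 2623
3751^1024 ≡ 2623^2 = 6880129 ≡ 3093
3751^2048 ≡ 3093^2 = 9566649 ≡ 1027
3922 = 2048 + 1024 + 512 + 256 + 64 + 16 + 2, so 3751^3922 ≡ 1027·3093·2623·1806·3884·3210·798 ≡ 3799 (mod 3989)
R · y^e ≡ 456·3799 = 1732344 ≡ 1118 (mod 3989)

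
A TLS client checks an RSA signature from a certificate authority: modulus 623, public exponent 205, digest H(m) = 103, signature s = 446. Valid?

no

s^2 ≡ 446^2 = 198916 ≡ 179
s^4 ≡ 179^2 = 32041 ≡ 268
s^8 ≡ 268^2 = 71824 ≡ 179
s^16 ≡ 179^2 = 32041 ≡ 268
s^32 ≡ 268^2 = 71824 ≡ 179
s^64 ≡ 179^2 = 32041 ≡ 268
s^128 ≡ 268^2 = 71824 ≡ 179
205 = 128 + 64 + 8 + 4 + 1, so s^205 ≡ 179·268·179·268·446 ≡ 446 (mod 623)
The recovered value 446 does not match the digest 103.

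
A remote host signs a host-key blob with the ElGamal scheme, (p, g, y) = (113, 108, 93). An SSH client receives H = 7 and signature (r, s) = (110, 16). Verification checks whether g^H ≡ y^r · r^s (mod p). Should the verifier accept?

reject

Left side g^H mod p:
108^2 = 11664 ≡ 25
108^4 ≡ 25^2 = 625 ≡ 60
7 = 4 + 2 + 1, so 108^7 ≡ 60·25·108 ≡ 71 (mod 113)
Right side y^r · r^s mod p:
93^2 = 8649 ≡ 61
93^4 ≡ 61^2 = 3721 ≡ 105
93^8 ≡ 105^2 = 11025 ≡ 64
93^16 ≡ 64^2 = 4096 ≡ 28
93^32 ≡ 28^2 = 784 ≡ 106
93^64 ≡ 106^2 = 11236 ≡ 49
110 = 64 + 32 + 8 + 4 + 2, so 93^110 ≡ 49·106·64·105·61 ≡ 63 (mod 113)
110^2 = 12100 ≡ 9
110^4 ≡ 9^2 = 81
110^8 ≡ 81^2 = 6561 ≡ 7
110^16 ≡ 7^2 = 49
63·49 = 3087 ≡ 36 (mod 113)
71 ≠ 36, so verification fails.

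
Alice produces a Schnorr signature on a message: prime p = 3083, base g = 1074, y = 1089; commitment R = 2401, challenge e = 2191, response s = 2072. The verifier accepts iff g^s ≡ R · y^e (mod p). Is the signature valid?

invalid

g^s mod p:
Squares mod 3083: 1074^1≡1074, 1074^2≡434, 1074^4≡293, 1074^8≡2608, 1074^16≡566, 1074^32≡2807, 1074^64≡2184, 1074^128≡455, 1074^256≡464, 1074^512≡2569, 1074^1024≡2141, 1074^2048≡2543
2072 = 2048 + 16 + 8, so 1074^2072 ≡ 2543·566·2608 ≡ 530 (mod 3083)
R · y^e mod p:
Squares mod 3083: 1089^1≡1089, 1089^2≡2049, 1089^4≡2438, 1089^8≡2903, 1089^16≡1570, 1089^32≡1583, 1089^64≡2493, 1089^128≡2804, 1089^256≡766, 1089^512≡986, 1089^1024≡1051, 1089^2048≡887
2191 = 2048 + 128 + 8 + 4 + 2 + 1, so 1089^2191 ≡ 887·2804·2903·2438·2049·1089 ≡ 1766 (mod 3083)
2401·1766 = 4240166 ≡ 1041 (mod 3083)
530 ≠ 1041; the check fails.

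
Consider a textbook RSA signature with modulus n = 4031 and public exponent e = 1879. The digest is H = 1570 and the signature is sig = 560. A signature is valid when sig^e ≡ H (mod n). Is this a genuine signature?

genuine

sig^2 ≡ 560^2 = 313600 ≡ 3213
sig^4 ≡ 3213^2 = 10323369 ≡ 4009
sig^8 ≡ 4009^2 = 16072081 ≡ 484
sig^16 ≡ 484^2 = 234256 ≡ 458
sig^32 ≡ 458^2 = 209764 ≡ 152
sig^64 ≡ 152^2 = 23104 ≡ 2949
sig^128 ≡ 2949^2 = 8696601 ≡ 1734
sig^256 ≡ 1734^2 = 3006756 ≡ 3661
sig^512 ≡ 3661^2 = 13402921 ≡ 3877
sig^1024 ≡ 3877^2 = 15031129 ≡ 3561
1879 = 1024 + 512 + 256 + 64 + 16 + 4 + 2 + 1, so sig^1879 ≡ 3561·3877·3661·2949·458·4009·3213·560 ≡ 1570 (mod 4031)
Since 1570 equals the digest 1570, verification succeeds.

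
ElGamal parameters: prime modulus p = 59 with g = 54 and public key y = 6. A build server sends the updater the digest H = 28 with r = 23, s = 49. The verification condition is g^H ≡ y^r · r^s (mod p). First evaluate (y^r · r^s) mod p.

12

6^2 = 36
6^4 ≡ 36^2 = 1296 ≡ 57
6^8 ≡ 57^2 = 3249 ≡ 4
6^16 ≡ 4^2 = 16
23 = 16 + 4 + 2 + 1, so 6^23 ≡ 16·57·36·6 ≡ 50 (mod 59)
23^2 = 529 ≡ 57
23^4 ≡ 57^2 = 3249 ≡ 4
23^8 ≡ 4^2 = 16
23^16 ≡ 16^2 = 256 ≡ 20
23^32 ≡ 20^2 = 400 ≡ 46
49 = 32 + 16 + 1, so 23^49 ≡ 46·20·23 ≡ 38 (mod 59)
y^r · r^s ≡ 50·38 = 1900 ≡ 12 (mod 59)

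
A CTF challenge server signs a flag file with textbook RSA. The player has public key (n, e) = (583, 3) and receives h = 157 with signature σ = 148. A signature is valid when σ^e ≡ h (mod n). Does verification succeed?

fails

σ^2 ≡ 148^2 = 21904 ≡ 333
3 = 2 + 1, so σ^3 ≡ 333·148 ≡ 312 (mod 583)
σ^3 mod 583 = 312, but h = 157.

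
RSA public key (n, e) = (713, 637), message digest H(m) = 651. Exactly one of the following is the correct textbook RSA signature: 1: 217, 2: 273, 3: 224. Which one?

1

Candidate 1: Squares mod 713: 217^1≡217, 217^2≡31, 217^4≡248, 217^8≡186, 217^16≡372, 217^32≡62, 217^64≡279, 217^128≡124, 217^256≡403, 217^512≡558; 637 = 512 + 64 + 32 + 16 + 8 + 4 + 1, so 217^637 ≡ 558·279·62·372·186·248·217 ≡ 651 (mod 713)
  → matches H(m) = 651
Candidate 2: Squares mod 713: 273^1≡273, 273^2≡377, 273^4≡242, 273^8≡98, 273^16≡335, 273^32≡284, 273^64≡87, 273^128≡439, 273^256≡211, 273^512≡315; 637 = 512 + 64 + 32 + 16 + 8 + 4 + 1, so 273^637 ≡ 315·87·284·335·98·242·273 ≡ 521 (mod 713)
Candidate 3: Squares mod 713: 224^1≡224, 224^2≡266, 224^4≡169, 224^8≡41, 224^16≡255, 224^32≡142, 224^64≡200, 224^128≡72, 224^256≡193, 224^512≡173; 637 = 512 + 64 + 32 + 16 + 8 + 4 + 1, so 224^637 ≡ 173·200·142·255·41·169·224 ≡ 617 (mod 713)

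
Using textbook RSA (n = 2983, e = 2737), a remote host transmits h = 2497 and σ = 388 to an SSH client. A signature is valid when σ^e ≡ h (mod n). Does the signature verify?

verifies

σ^2 ≡ 388^2 = 150544 ≡ 1394
σ^4 ≡ 1394^2 = 1943236 ≡ 1303
σ^8 ≡ 1303^2 = 1697809 ≡ 482
σ^16 ≡ 482^2 = 232324 ≡ 2633
σ^32 ≡ 2633^2 = 6932689 ≡ 197
σ^64 ≡ 197^2 = 38809 ≡ 30
σ^128 ≡ 30^2 = 900
σ^256 ≡ 900^2 = 810000 ≡ 1607
σ^512 ≡ 1607^2 = 2582449 ≡ 2154
σ^1024 ≡ 2154^2 = 4639716 ≡ 1151
σ^2048 ≡ 1151^2 = 1324801 ≡ 349
2737 = 2048 + 512 + 128 + 32 + 16 + 1, so σ^2737 ≡ 349·2154·900·197·2633·388 ≡ 2497 (mod 2983)
σ^2737 mod 2983 = 2497 matches h.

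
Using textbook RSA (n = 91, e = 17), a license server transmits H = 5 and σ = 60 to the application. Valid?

no

σ^2 ≡ 60^2 = 3600 ≡ 51
σ^4 ≡ 51^2 = 2601 ≡ 53
σ^8 ≡ 53^2 = 2809 ≡ 79
σ^16 ≡ 79^2 = 6241 ≡ 53
17 = 16 + 1, so σ^17 ≡ 53·60 ≡ 86 (mod 91)
σ^17 mod 91 = 86, but H = 5.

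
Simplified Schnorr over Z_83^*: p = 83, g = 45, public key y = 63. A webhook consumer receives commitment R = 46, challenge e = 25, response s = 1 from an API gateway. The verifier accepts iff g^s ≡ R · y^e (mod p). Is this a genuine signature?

genuine

g^s mod p:
45^1 mod 83 = 45
R · y^e mod p:
63^2 = 3969 ≡ 68
63^4 ≡ 68^2 = 4624 ≡ 59
63^8 ≡ 59^2 = 3481 ≡ 78
63^16 ≡ 78^2 = 6084 ≡ 25
25 = 16 + 8 + 1, so 63^25 ≡ 25·78·63 ≡ 10 (mod 83)
46·10 = 460 ≡ 45 (mod 83)
45 ≡ 45 (mod 83); signature holds.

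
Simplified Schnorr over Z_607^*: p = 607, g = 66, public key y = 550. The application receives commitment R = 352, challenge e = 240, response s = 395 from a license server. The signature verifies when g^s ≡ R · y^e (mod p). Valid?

g^s mod p:
Squares mod 607: 66^1≡66, 66^2≡107, 66^4≡523, 66^8≡379, 66^16≡389, 66^32≡178, 66^64≡120, 66^128≡439, 66^256≡302
395 = 256 + 128 + 8 + 2 + 1, so 66^395 ≡ 302·439·379·107·66 ≡ 341 (mod 607)
R · y^e mod p:
Squares mod 607: 550^1≡550, 550^2≡214, 550^4≡271, 550^8≡601, 550^16≡36, 550^32≡82, 550^64≡47, 550^128≡388
240 = 128 + 64 + 32 + 16, so 550^240 ≡ 388·47·82·36 ≡ 270 (mod 607)
352·270 = 95040 ≡ 348 (mod 607)
341 ≠ 348; the check fails.

no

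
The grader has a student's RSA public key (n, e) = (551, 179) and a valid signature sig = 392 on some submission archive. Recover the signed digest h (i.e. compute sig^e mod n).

sig^2 ≡ 392^2 = 153664 ≡ 486
sig^4 ≡ 486^2 = 236196 ≡ 368
sig^8 ≡ 368^2 = 135424 ≡ 429
sig^16 ≡ 429^2 = 184041 ≡ 7
sig^32 ≡ 7^2 = 49
sig^64 ≡ 49^2 = 2401 ≡ 197
sig^128 ≡ 197^2 = 38809 ≡ 239
179 = 128 + 32 + 16 + 2 + 1, so sig^179 ≡ 239·49·7·486·392 ≡ 369 (mod 551)

369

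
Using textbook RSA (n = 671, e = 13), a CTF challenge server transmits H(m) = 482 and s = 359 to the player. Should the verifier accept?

s^2 ≡ 359^2 = 128881 ≡ 49
s^4 ≡ 49^2 = 2401 ≡ 388
s^8 ≡ 388^2 = 150544 ≡ 240
13 = 8 + 4 + 1, so s^13 ≡ 240·388·359 ≡ 189 (mod 671)
189 ≠ 482, so verification fails.

reject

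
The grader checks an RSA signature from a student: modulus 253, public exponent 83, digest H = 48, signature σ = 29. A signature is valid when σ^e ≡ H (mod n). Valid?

no

σ^83 mod 253 = 35
σ^83 mod 253 = 35, but H = 48.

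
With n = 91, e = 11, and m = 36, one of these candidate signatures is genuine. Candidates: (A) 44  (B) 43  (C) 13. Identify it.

B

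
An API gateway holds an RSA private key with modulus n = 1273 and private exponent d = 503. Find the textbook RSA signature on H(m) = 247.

1007

(H(m))^2 ≡ 247^2 = 61009 ≡ 1178
(H(m))^4 ≡ 1178^2 = 1387684 ≡ 114
(H(m))^8 ≡ 114^2 = 12996 ≡ 266
(H(m))^16 ≡ 266^2 = 70756 ≡ 741
(H(m))^32 ≡ 741^2 = 549081 ≡ 418
(H(m))^64 ≡ 418^2 = 174724 ≡ 323
(H(m))^128 ≡ 323^2 = 104329 ≡ 1216
(H(m))^256 ≡ 1216^2 = 1478656 ≡ 703
503 = 256 + 128 + 64 + 32 + 16 + 4 + 2 + 1, so (H(m))^503 ≡ 703·1216·323·418·741·114·1178·247 ≡ 1007 (mod 1273)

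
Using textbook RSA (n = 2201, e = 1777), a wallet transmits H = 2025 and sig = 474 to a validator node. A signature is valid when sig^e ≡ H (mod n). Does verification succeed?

Squares mod 2201: sig^1≡474, sig^2≡174, sig^4≡1663, sig^8≡1113, sig^16≡1807, sig^32≡1166, sig^64≡1539, sig^128≡245, sig^256≡598, sig^512≡1042, sig^1024≡671
1777 = 1024 + 512 + 128 + 64 + 32 + 16 + 1, so sig^1777 ≡ 671·1042·245·1539·1166·1807·474 ≡ 2025 (mod 2201)
Since 2025 equals the digest 2025, verification succeeds.

passes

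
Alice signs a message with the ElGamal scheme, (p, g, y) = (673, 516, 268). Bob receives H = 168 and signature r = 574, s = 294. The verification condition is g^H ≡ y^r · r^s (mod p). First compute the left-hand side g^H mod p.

58

Squares mod 673: 516^1≡516, 516^2≡421, 516^4≡242, 516^8≡13, 516^16≡169, 516^32≡295, 516^64≡208, 516^128≡192
168 = 128 + 32 + 8, so 516^168 ≡ 192·295·13 ≡ 58 (mod 673)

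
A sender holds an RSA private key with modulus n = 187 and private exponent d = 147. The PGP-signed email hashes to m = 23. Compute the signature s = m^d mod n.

12

m^2 ≡ 23^2 = 529 ≡ 155
m^4 ≡ 155^2 = 24025 ≡ 89
m^8 ≡ 89^2 = 7921 ≡ 67
m^16 ≡ 67^2 = 4489 ≡ 1
m^32 ≡ 1^2 = 1
m^64 ≡ 1^2 = 1
m^128 ≡ 1^2 = 1
147 = 128 + 16 + 2 + 1, so m^147 ≡ 1·1·155·23 ≡ 12 (mod 187)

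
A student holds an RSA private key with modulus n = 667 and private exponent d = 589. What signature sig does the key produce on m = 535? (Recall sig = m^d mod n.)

564

Squares mod 667: m^1≡535, m^2≡82, m^4≡54, m^8≡248, m^16≡140, m^32≡257, m^64≡16, m^128≡256, m^256≡170, m^512≡219
589 = 512 + 64 + 8 + 4 + 1, so m^589 ≡ 219·16·248·54·535 ≡ 564 (mod 667)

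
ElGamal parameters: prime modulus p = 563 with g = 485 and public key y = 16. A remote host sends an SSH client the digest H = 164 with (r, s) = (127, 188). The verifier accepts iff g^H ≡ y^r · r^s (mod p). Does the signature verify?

Left side g^H mod p:
485^164 mod 563 = 228
Right side y^r · r^s mod p:
16^127 mod 563 = 208
127^188 mod 563 = 445
208·445 = 92560 ≡ 228 (mod 563)
228 ≡ 228 (mod 563), so the signature is genuine.

verifies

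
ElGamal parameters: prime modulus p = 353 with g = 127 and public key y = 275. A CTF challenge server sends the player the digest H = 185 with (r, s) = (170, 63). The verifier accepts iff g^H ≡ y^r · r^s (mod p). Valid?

no

Left side g^H mod p:
127^2 = 16129 ≡ 244
127^4 ≡ 244^2 = 59536 ≡ 232
127^8 ≡ 232^2 = 53824 ≡ 168
127^16 ≡ 168^2 = 28224 ≡ 337
127^32 ≡ 337^2 = 113569 ≡ 256
127^64 ≡ 256^2 = 65536 ≡ 231
127^128 ≡ 231^2 = 53361 ≡ 58
185 = 128 + 32 + 16 + 8 + 1, so 127^185 ≡ 58·256·337·168·127 ≡ 156 (mod 353)
Right side y^r · r^s mod p:
275^2 = 75625 ≡ 83
275^4 ≡ 83^2 = 6889 ≡ 182
275^8 ≡ 182^2 = 33124 ≡ 295
275^16 ≡ 295^2 = 87025 ≡ 187
275^32 ≡ 187^2 = 34969 ≡ 22
275^64 ≡ 22^2 = 484 ≡ 131
275^128 ≡ 131^2 = 17161 ≡ 217
170 = 128 + 32 + 8 + 2, so 275^170 ≡ 217·22·295·83 ≡ 29 (mod 353)
170^2 = 28900 ≡ 307
170^4 ≡ 307^2 = 94249 ≡ 351
170^8 ≡ 351^2 = 123201 ≡ 4
170^16 ≡ 4^2 = 16
170^32 ≡ 16^2 = 256
63 = 32 + 16 + 8 + 4 + 2 + 1, so 170^63 ≡ 256·16·4·351·307·170 ≡ 236 (mod 353)
29·236 = 6844 ≡ 137 (mod 353)
156 ≠ 137, so verification fails.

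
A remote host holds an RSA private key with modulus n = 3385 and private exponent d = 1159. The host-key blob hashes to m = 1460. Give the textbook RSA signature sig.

m^2 ≡ 1460^2 = 2131600 ≡ 2435
m^4 ≡ 2435^2 = 5929225 ≡ 2090
m^8 ≡ 2090^2 = 4368100 ≡ 1450
m^16 ≡ 1450^2 = 2102500 ≡ 415
m^32 ≡ 415^2 = 172225 ≡ 2975
m^64 ≡ 2975^2 = 8850625 ≡ 2235
m^128 ≡ 2235^2 = 4995225 ≡ 2350
m^256 ≡ 2350^2 = 5522500 ≡ 1565
m^512 ≡ 1565^2 = 2449225 ≡ 1870
m^1024 ≡ 1870^2 = 3496900 ≡ 195
1159 = 1024 + 128 + 4 + 2 + 1, so m^1159 ≡ 195·2350·2090·2435·1460 ≡ 1985 (mod 3385)

1985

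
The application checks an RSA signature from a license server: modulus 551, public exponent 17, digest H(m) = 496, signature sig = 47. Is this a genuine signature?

Squares mod 551: sig^1≡47, sig^2≡5, sig^4≡25, sig^8≡74, sig^16≡517
17 = 16 + 1, so sig^17 ≡ 517·47 ≡ 55 (mod 551)
55 ≠ 496, so verification fails.

forged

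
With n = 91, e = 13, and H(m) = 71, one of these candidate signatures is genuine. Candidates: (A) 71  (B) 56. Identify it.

Candidate A: 71^2 = 5041 ≡ 36; 71^4 ≡ 36^2 = 1296 ≡ 22; 71^8 ≡ 22^2 = 484 ≡ 29; 13 = 8 + 4 + 1, so 71^13 ≡ 29·22·71 ≡ 71 (mod 91)
  → matches H(m) = 71
Candidate B: 56^2 = 3136 ≡ 42; 56^4 ≡ 42^2 = 1764 ≡ 35; 56^8 ≡ 35^2 = 1225 ≡ 42; 13 = 8 + 4 + 1, so 56^13 ≡ 42·35·56 ≡ 56 (mod 91)

A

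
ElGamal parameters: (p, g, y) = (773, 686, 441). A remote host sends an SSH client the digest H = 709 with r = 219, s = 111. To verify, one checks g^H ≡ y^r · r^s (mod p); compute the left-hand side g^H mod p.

526

686^2 = 470596 ≡ 612
686^4 ≡ 612^2 = 374544 ≡ 412
686^8 ≡ 412^2 = 169744 ≡ 457
686^16 ≡ 457^2 = 208849 ≡ 139
686^32 ≡ 139^2 = 19321 ≡ 769
686^64 ≡ 769^2 = 591361 ≡ 16
686^128 ≡ 16^2 = 256
686^256 ≡ 256^2 = 65536 ≡ 604
686^512 ≡ 604^2 = 364816 ≡ 733
709 = 512 + 128 + 64 + 4 + 1, so 686^709 ≡ 733·256·16·412·686 ≡ 526 (mod 773)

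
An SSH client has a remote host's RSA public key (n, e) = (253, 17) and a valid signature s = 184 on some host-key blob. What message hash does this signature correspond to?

Squares mod 253: s^1≡184, s^2≡207, s^4≡92, s^8≡115, s^16≡69
17 = 16 + 1, so s^17 ≡ 69·184 ≡ 46 (mod 253)

46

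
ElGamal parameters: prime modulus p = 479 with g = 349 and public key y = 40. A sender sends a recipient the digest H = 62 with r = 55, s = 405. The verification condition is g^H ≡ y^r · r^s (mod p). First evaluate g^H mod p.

334

349^2 = 121801 ≡ 135
349^4 ≡ 135^2 = 18225 ≡ 23
349^8 ≡ 23^2 = 529 ≡ 50
349^16 ≡ 50^2 = 2500 ≡ 105
349^32 ≡ 105^2 = 11025 ≡ 8
62 = 32 + 16 + 8 + 4 + 2, so 349^62 ≡ 8·105·50·23·135 ≡ 334 (mod 479)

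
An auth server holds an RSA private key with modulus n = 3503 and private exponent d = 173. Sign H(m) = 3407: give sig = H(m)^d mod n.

1570

Squares mod 3503: (H(m))^1≡3407, (H(m))^2≡2210, (H(m))^4≡918, (H(m))^8≡2004, (H(m))^16≡1578, (H(m))^32≡2954, (H(m))^64≡143, (H(m))^128≡2934
173 = 128 + 32 + 8 + 4 + 1, so (H(m))^173 ≡ 2934·2954·2004·918·3407 ≡ 1570 (mod 3503)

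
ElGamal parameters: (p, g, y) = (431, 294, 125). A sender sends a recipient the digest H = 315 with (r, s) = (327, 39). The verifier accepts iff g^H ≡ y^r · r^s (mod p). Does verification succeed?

passes

Left side g^H mod p:
Squares mod 431: 294^1≡294, 294^2≡236, 294^4≡97, 294^8≡358, 294^16≡157, 294^32≡82, 294^64≡259, 294^128≡276, 294^256≡320
315 = 256 + 32 + 16 + 8 + 2 + 1, so 294^315 ≡ 320·82·157·358·236·294 ≡ 337 (mod 431)
Right side y^r · r^s mod p:
Squares mod 431: 125^1≡125, 125^2≡109, 125^4≡244, 125^8≡58, 125^16≡347, 125^32≡160, 125^64≡171, 125^128≡364, 125^256≡179
327 = 256 + 64 + 4 + 2 + 1, so 125^327 ≡ 179·171·244·109·125 ≡ 283 (mod 431)
Squares mod 431: 327^1≡327, 327^2≡41, 327^4≡388, 327^8≡125, 327^16≡109, 327^32≡244
39 = 32 + 4 + 2 + 1, so 327^39 ≡ 244·388·41·327 ≡ 88 (mod 431)
283·88 = 24904 ≡ 337 (mod 431)
337 ≡ 337 (mod 431), so the signature is genuine.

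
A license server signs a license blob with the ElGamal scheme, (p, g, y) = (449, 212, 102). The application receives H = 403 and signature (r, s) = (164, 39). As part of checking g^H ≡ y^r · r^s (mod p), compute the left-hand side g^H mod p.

396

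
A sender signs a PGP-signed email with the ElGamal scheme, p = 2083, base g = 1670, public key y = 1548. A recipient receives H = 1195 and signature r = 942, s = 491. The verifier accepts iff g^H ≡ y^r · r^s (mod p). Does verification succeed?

Left side g^H mod p:
1670^1195 mod 2083 = 1716
Right side y^r · r^s mod p:
1548^942 mod 2083 = 737
942^491 mod 2083 = 1277
737·1277 = 941149 ≡ 1716 (mod 2083)
1716 ≡ 1716 (mod 2083), so the signature is genuine.

passes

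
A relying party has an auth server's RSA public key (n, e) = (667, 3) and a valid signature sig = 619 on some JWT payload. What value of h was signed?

sig^2 ≡ 619^2 = 383161 ≡ 303
3 = 2 + 1, so sig^3 ≡ 303·619 ≡ 130 (mod 667)

130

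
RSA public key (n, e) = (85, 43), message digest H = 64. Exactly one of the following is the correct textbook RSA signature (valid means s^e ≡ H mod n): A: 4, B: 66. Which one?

A

Candidate A: 4^2 = 16; 4^4 ≡ 16^2 = 256 ≡ 1; 4^8 ≡ 1^2 = 1; 4^16 ≡ 1^2 = 1; 4^32 ≡ 1^2 = 1; 43 = 32 + 8 + 2 + 1, so 4^43 ≡ 1·1·16·4 ≡ 64 (mod 85)
  → matches H = 64
Candidate B: 66^2 = 4356 ≡ 21; 66^4 ≡ 21^2 = 441 ≡ 16; 66^8 ≡ 16^2 = 256 ≡ 1; 66^16 ≡ 1^2 = 1; 66^32 ≡ 1^2 = 1; 43 = 32 + 8 + 2 + 1, so 66^43 ≡ 1·1·21·66 ≡ 26 (mod 85)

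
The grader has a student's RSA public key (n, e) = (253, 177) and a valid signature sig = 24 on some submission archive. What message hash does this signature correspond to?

sig^2 ≡ 24^2 = 576 ≡ 70
sig^4 ≡ 70^2 = 4900 ≡ 93
sig^8 ≡ 93^2 = 8649 ≡ 47
sig^16 ≡ 47^2 = 2209 ≡ 185
sig^32 ≡ 185^2 = 34225 ≡ 70
sig^64 ≡ 70^2 = 4900 ≡ 93
sig^128 ≡ 93^2 = 8649 ≡ 47
177 = 128 + 32 + 16 + 1, so sig^177 ≡ 47·70·185·24 ≡ 139 (mod 253)

139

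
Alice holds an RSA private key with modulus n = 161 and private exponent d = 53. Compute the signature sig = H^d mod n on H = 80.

19

H^2 ≡ 80^2 = 6400 ≡ 121
H^4 ≡ 121^2 = 14641 ≡ 151
H^8 ≡ 151^2 = 22801 ≡ 100
H^16 ≡ 100^2 = 10000 ≡ 18
H^32 ≡ 18^2 = 324 ≡ 2
53 = 32 + 16 + 4 + 1, so H^53 ≡ 2·18·151·80 ≡ 19 (mod 161)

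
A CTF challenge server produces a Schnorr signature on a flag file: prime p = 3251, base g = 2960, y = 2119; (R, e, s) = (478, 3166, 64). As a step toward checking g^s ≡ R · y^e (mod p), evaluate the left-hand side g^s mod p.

1375

2960^2 = 8761600 ≡ 155
2960^4 ≡ 155^2 = 24025 ≡ 1268
2960^8 ≡ 1268^2 = 1607824 ≡ 1830
2960^16 ≡ 1830^2 = 3348900 ≡ 370
2960^32 ≡ 370^2 = 136900 ≡ 358
2960^64 ≡ 358^2 = 128164 ≡ 1375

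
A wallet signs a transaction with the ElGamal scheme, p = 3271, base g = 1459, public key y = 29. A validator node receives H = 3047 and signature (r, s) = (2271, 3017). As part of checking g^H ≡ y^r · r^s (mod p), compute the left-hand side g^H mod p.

797

1459^3047 mod 3271 = 797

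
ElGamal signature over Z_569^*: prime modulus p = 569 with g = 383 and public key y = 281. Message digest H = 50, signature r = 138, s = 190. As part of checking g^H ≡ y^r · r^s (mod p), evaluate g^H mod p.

468

Squares mod 569: 383^1≡383, 383^2≡456, 383^4≡251, 383^8≡411, 383^16≡497, 383^32≡63
50 = 32 + 16 + 2, so 383^50 ≡ 63·497·456 ≡ 468 (mod 569)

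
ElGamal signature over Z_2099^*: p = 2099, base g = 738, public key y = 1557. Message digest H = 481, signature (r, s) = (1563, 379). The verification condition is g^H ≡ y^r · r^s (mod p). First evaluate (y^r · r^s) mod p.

Squares mod 2099: 1557^1≡1557, 1557^2≡2003, 1557^4≡820, 1557^8≡720, 1557^16≡2046, 1557^32≡710, 1557^64≡340, 1557^128≡155, 1557^256≡936, 1557^512≡813, 1557^1024≡1883
1563 = 1024 + 512 + 16 + 8 + 2 + 1, so 1557^1563 ≡ 1883·813·2046·720·2003·1557 ≡ 1714 (mod 2099)
Squares mod 2099: 1563^1≡1563, 1563^2≡1832, 1563^4≡2022, 1563^8≡1731, 1563^16≡1088, 1563^32≡2007, 1563^64≡68, 1563^128≡426, 1563^256≡962
379 = 256 + 64 + 32 + 16 + 8 + 2 + 1, so 1563^379 ≡ 962·68·2007·1088·1731·1832·1563 ≡ 275 (mod 2099)
y^r · r^s ≡ 1714·275 = 471350 ≡ 1174 (mod 2099)

1174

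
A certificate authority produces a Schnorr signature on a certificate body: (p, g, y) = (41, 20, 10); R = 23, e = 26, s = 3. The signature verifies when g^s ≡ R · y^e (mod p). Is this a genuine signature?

g^s mod p:
20^3 mod 41 = 5
R · y^e mod p:
10^26 mod 41 = 10
23·10 = 230 ≡ 25 (mod 41)
5 ≠ 25; the check fails.

forged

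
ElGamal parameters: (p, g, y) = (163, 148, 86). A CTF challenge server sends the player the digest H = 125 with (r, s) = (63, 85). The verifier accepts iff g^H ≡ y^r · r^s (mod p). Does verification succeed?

Left side g^H mod p:
148^2 = 21904 ≡ 62
148^4 ≡ 62^2 = 3844 ≡ 95
148^8 ≡ 95^2 = 9025 ≡ 60
148^16 ≡ 60^2 = 3600 ≡ 14
148^32 ≡ 14^2 = 196 ≡ 33
148^64 ≡ 33^2 = 1089 ≡ 111
125 = 64 + 32 + 16 + 8 + 4 + 1, so 148^125 ≡ 111·33·14·60·95·148 ≡ 2 (mod 163)
Right side y^r · r^s mod p:
86^2 = 7396 ≡ 61
86^4 ≡ 61^2 = 3721 ≡ 135
86^8 ≡ 135^2 = 18225 ≡ 132
86^16 ≡ 132^2 = 17424 ≡ 146
86^32 ≡ 146^2 = 21316 ≡ 126
63 = 32 + 16 + 8 + 4 + 2 + 1, so 86^63 ≡ 126·146·132·135·61·86 ≡ 105 (mod 163)
63^2 = 3969 ≡ 57
63^4 ≡ 57^2 = 3249 ≡ 152
63^8 ≡ 152^2 = 23104 ≡ 121
63^16 ≡ 121^2 = 14641 ≡ 134
63^32 ≡ 134^2 = 17956 ≡ 26
63^64 ≡ 26^2 = 676 ≡ 24
85 = 64 + 16 + 4 + 1, so 63^85 ≡ 24·134·152·63 ≡ 11 (mod 163)
105·11 = 1155 ≡ 14 (mod 163)
2 ≠ 14, so verification fails.

fails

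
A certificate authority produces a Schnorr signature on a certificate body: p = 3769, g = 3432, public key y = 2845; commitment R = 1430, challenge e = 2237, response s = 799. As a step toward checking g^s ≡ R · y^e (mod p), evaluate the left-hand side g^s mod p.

3432^2 = 11778624 ≡ 499
3432^4 ≡ 499^2 = 249001 ≡ 247
3432^8 ≡ 247^2 = 61009 ≡ 705
3432^16 ≡ 705^2 = 497025 ≡ 3286
3432^32 ≡ 3286^2 = 10797796 ≡ 3380
3432^64 ≡ 3380^2 = 11424400 ≡ 561
3432^128 ≡ 561^2 = 314721 ≡ 1894
3432^256 ≡ 1894^2 = 3587236 ≡ 2917
3432^512 ≡ 2917^2 = 8508889 ≡ 2256
799 = 512 + 256 + 16 + 8 + 4 + 2 + 1, so 3432^799 ≡ 2256·2917·3286·705·247·499·3432 ≡ 1790 (mod 3769)

1790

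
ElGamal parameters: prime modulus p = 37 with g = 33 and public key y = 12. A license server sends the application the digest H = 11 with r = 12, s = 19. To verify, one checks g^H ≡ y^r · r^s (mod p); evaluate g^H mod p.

Squares mod 37: 33^1≡33, 33^2≡16, 33^4≡34, 33^8≡9
11 = 8 + 2 + 1, so 33^11 ≡ 9·16·33 ≡ 16 (mod 37)

16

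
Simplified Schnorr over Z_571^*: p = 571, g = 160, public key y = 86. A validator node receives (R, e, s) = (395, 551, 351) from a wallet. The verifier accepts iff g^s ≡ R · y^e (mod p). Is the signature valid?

invalid

g^s mod p:
160^351 mod 571 = 433
R · y^e mod p:
86^551 mod 571 = 90
395·90 = 35550 ≡ 148 (mod 571)
433 ≠ 148; the check fails.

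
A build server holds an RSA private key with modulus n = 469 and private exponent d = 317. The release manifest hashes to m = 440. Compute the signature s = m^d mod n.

97

Squares mod 469: m^1≡440, m^2≡372, m^4≡29, m^8≡372, m^16≡29, m^32≡372, m^64≡29, m^128≡372, m^256≡29
317 = 256 + 32 + 16 + 8 + 4 + 1, so m^317 ≡ 29·372·29·372·29·440 ≡ 97 (mod 469)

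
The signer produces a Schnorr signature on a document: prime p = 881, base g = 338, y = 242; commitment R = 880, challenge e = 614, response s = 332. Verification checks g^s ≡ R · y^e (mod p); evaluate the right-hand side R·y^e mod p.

286

242^614 mod 881 = 595
R · y^e ≡ 880·595 = 523600 ≡ 286 (mod 881)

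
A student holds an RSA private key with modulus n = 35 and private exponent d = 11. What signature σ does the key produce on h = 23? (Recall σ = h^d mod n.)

32

h^2 ≡ 23^2 = 529 ≡ 4
h^4 ≡ 4^2 = 16
h^8 ≡ 16^2 = 256 ≡ 11
11 = 8 + 2 + 1, so h^11 ≡ 11·4·23 ≡ 32 (mod 35)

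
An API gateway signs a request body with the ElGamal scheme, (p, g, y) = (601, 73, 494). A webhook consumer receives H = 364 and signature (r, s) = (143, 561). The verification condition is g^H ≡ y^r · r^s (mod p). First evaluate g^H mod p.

73^2 = 5329 ≡ 521
73^4 ≡ 521^2 = 271441 ≡ 390
73^8 ≡ 390^2 = 152100 ≡ 47
73^16 ≡ 47^2 = 2209 ≡ 406
73^32 ≡ 406^2 = 164836 ≡ 162
73^64 ≡ 162^2 = 26244 ≡ 401
73^128 ≡ 401^2 = 160801 ≡ 334
73^256 ≡ 334^2 = 111556 ≡ 371
364 = 256 + 64 + 32 + 8 + 4, so 73^364 ≡ 371·401·162·47·390 ≡ 200 (mod 601)

200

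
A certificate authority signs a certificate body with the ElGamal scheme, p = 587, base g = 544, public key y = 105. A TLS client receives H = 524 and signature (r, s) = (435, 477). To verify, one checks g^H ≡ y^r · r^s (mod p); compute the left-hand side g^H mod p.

544^2 = 295936 ≡ 88
544^4 ≡ 88^2 = 7744 ≡ 113
544^8 ≡ 113^2 = 12769 ≡ 442
544^16 ≡ 442^2 = 195364 ≡ 480
544^32 ≡ 480^2 = 230400 ≡ 296
544^64 ≡ 296^2 = 87616 ≡ 153
544^128 ≡ 153^2 = 23409 ≡ 516
544^256 ≡ 516^2 = 266256 ≡ 345
544^512 ≡ 345^2 = 119025 ≡ 451
524 = 512 + 8 + 4, so 544^524 ≡ 451·442·113 ≡ 108 (mod 587)

108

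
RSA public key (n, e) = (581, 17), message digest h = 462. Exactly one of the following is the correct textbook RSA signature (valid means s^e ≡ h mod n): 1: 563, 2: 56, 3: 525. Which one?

2

Candidate 1: 563^17 mod 581 = 383
Candidate 2: 56^17 mod 581 = 462
  → matches h = 462
Candidate 3: 525^17 mod 581 = 119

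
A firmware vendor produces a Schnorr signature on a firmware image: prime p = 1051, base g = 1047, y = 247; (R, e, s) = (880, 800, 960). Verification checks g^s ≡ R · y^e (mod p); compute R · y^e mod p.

624

Squares mod 1051: 247^1≡247, 247^2≡51, 247^4≡499, 247^8≡965, 247^16≡39, 247^32≡470, 247^64≡190, 247^128≡366, 247^256≡479, 247^512≡323
800 = 512 + 256 + 32, so 247^800 ≡ 323·479·470 ≡ 402 (mod 1051)
R · y^e ≡ 880·402 = 353760 ≡ 624 (mod 1051)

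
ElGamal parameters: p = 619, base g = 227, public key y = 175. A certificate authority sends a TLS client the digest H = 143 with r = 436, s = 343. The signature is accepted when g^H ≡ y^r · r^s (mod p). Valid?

yes

Left side g^H mod p:
227^2 = 51529 ≡ 152
227^4 ≡ 152^2 = 23104 ≡ 201
227^8 ≡ 201^2 = 40401 ≡ 166
227^16 ≡ 166^2 = 27556 ≡ 320
227^32 ≡ 320^2 = 102400 ≡ 265
227^64 ≡ 265^2 = 70225 ≡ 278
227^128 ≡ 278^2 = 77284 ≡ 528
143 = 128 + 8 + 4 + 2 + 1, so 227^143 ≡ 528·166·201·152·227 ≡ 428 (mod 619)
Right side y^r · r^s mod p:
175^2 = 30625 ≡ 294
175^4 ≡ 294^2 = 86436 ≡ 395
175^8 ≡ 395^2 = 156025 ≡ 37
175^16 ≡ 37^2 = 1369 ≡ 131
175^32 ≡ 131^2 = 17161 ≡ 448
175^64 ≡ 448^2 = 200704 ≡ 148
175^128 ≡ 148^2 = 21904 ≡ 239
175^256 ≡ 239^2 = 57121 ≡ 173
436 = 256 + 128 + 32 + 16 + 4, so 175^436 ≡ 173·239·448·131·395 ≡ 157 (mod 619)
436^2 = 190096 ≡ 63
436^4 ≡ 63^2 = 3969 ≡ 255
436^8 ≡ 255^2 = 65025 ≡ 30
436^16 ≡ 30^2 = 900 ≡ 281
436^32 ≡ 281^2 = 78961 ≡ 348
436^64 ≡ 348^2 = 121104 ≡ 399
436^128 ≡ 399^2 = 159201 ≡ 118
436^256 ≡ 118^2 = 13924 ≡ 306
343 = 256 + 64 + 16 + 4 + 2 + 1, so 436^343 ≡ 306·399·281·255·63·436 ≡ 259 (mod 619)
157·259 = 40663 ≡ 428 (mod 619)
428 ≡ 428 (mod 619), so the signature is genuine.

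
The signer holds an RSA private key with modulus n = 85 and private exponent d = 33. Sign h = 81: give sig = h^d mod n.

h^2 ≡ 81^2 = 6561 ≡ 16
h^4 ≡ 16^2 = 256 ≡ 1
h^8 ≡ 1^2 = 1
h^16 ≡ 1^2 = 1
h^32 ≡ 1^2 = 1
33 = 32 + 1, so h^33 ≡ 1·81 ≡ 81 (mod 85)

81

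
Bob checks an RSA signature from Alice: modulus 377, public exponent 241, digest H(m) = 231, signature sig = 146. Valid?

no

Squares mod 377: sig^1≡146, sig^2≡204, sig^4≡146, sig^8≡204, sig^16≡146, sig^32≡204, sig^64≡146, sig^128≡204
241 = 128 + 64 + 32 + 16 + 1, so sig^241 ≡ 204·146·204·146·146 ≡ 146 (mod 377)
sig^241 mod 377 = 146, but H(m) = 231.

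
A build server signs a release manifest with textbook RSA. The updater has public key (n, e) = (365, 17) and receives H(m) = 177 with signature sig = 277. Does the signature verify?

sig^2 ≡ 277^2 = 76729 ≡ 79
sig^4 ≡ 79^2 = 6241 ≡ 36
sig^8 ≡ 36^2 = 1296 ≡ 201
sig^16 ≡ 201^2 = 40401 ≡ 251
17 = 16 + 1, so sig^17 ≡ 251·277 ≡ 177 (mod 365)
sig^17 mod 365 = 177 matches H(m).

verifies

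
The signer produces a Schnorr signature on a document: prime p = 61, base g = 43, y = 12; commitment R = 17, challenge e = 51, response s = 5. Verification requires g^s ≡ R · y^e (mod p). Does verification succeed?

g^s mod p:
43^2 = 1849 ≡ 19
43^4 ≡ 19^2 = 361 ≡ 56
5 = 4 + 1, so 43^5 ≡ 56·43 ≡ 29 (mod 61)
R · y^e mod p:
12^2 = 144 ≡ 22
12^4 ≡ 22^2 = 484 ≡ 57
12^8 ≡ 57^2 = 3249 ≡ 16
12^16 ≡ 16^2 = 256 ≡ 12
12^32 ≡ 12^2 = 144 ≡ 22
51 = 32 + 16 + 2 + 1, so 12^51 ≡ 22·12·22·12 ≡ 34 (mod 61)
17·34 = 578 ≡ 29 (mod 61)
29 ≡ 29 (mod 61); signature holds.

passes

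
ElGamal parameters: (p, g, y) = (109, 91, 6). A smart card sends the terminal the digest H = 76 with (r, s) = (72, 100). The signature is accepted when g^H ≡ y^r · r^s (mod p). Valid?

yes

Left side g^H mod p:
91^76 mod 109 = 22
Right side y^r · r^s mod p:
6^72 mod 109 = 45
72^100 mod 109 = 78
45·78 = 3510 ≡ 22 (mod 109)
22 ≡ 22 (mod 109), so the signature is genuine.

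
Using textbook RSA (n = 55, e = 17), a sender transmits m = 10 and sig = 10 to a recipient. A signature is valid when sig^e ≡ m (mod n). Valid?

yes

Squares mod 55: sig^1≡10, sig^2≡45, sig^4≡45, sig^8≡45, sig^16≡45
17 = 16 + 1, so sig^17 ≡ 45·10 ≡ 10 (mod 55)
sig^17 mod 55 = 10 matches m.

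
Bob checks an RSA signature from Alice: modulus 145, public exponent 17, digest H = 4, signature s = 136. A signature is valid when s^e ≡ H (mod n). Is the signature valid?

invalid

Squares mod 145: s^1≡136, s^2≡81, s^4≡36, s^8≡136, s^16≡81
17 = 16 + 1, so s^17 ≡ 81·136 ≡ 141 (mod 145)
The recovered value 141 does not match the digest 4.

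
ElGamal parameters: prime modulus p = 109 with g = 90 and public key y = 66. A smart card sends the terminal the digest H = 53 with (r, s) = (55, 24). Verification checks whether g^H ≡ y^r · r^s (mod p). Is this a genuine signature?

forged

Left side g^H mod p:
Squares mod 109: 90^1≡90, 90^2≡34, 90^4≡66, 90^8≡105, 90^16≡16, 90^32≡38
53 = 32 + 16 + 4 + 1, so 90^53 ≡ 38·16·66·90 ≡ 23 (mod 109)
Right side y^r · r^s mod p:
Squares mod 109: 66^1≡66, 66^2≡105, 66^4≡16, 66^8≡38, 66^16≡27, 66^32≡75
55 = 32 + 16 + 4 + 2 + 1, so 66^55 ≡ 75·27·16·105·66 ≡ 66 (mod 109)
Squares mod 109: 55^1≡55, 55^2≡82, 55^4≡75, 55^8≡66, 55^16≡105
24 = 16 + 8, so 55^24 ≡ 105·66 ≡ 63 (mod 109)
66·63 = 4158 ≡ 16 (mod 109)
23 ≠ 16, so verification fails.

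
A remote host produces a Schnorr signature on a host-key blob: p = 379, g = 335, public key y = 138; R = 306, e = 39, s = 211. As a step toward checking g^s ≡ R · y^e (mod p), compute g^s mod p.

30

335^211 mod 379 = 30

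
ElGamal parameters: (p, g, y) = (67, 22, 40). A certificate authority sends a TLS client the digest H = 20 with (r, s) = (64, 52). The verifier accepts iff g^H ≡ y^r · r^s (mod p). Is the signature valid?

Left side g^H mod p:
Squares mod 67: 22^1≡22, 22^2≡15, 22^4≡24, 22^8≡40, 22^16≡59
20 = 16 + 4, so 22^20 ≡ 59·24 ≡ 9 (mod 67)
Right side y^r · r^s mod p:
Squares mod 67: 40^1≡40, 40^2≡59, 40^4≡64, 40^8≡9, 40^16≡14, 40^32≡62, 40^64≡25
40^64 ≡ 25 (mod 67)
Squares mod 67: 64^1≡64, 64^2≡9, 64^4≡14, 64^8≡62, 64^16≡25, 64^32≡22
52 = 32 + 16 + 4, so 64^52 ≡ 22·25·14 ≡ 62 (mod 67)
25·62 = 1550 ≡ 9 (mod 67)
9 ≡ 9 (mod 67), so the signature is genuine.

valid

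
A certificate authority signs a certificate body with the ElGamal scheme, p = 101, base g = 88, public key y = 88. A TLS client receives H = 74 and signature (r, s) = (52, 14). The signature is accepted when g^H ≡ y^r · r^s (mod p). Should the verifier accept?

accept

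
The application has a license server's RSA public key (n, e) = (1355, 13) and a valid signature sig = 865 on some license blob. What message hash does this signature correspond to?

sig^2 ≡ 865^2 = 748225 ≡ 265
sig^4 ≡ 265^2 = 70225 ≡ 1120
sig^8 ≡ 1120^2 = 1254400 ≡ 1025
13 = 8 + 4 + 1, so sig^13 ≡ 1025·1120·865 ≡ 120 (mod 1355)

120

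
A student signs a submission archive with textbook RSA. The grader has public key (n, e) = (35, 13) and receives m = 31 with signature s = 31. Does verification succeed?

s^2 ≡ 31^2 = 961 ≡ 16
s^4 ≡ 16^2 = 256 ≡ 11
s^8 ≡ 11^2 = 121 ≡ 16
13 = 8 + 4 + 1, so s^13 ≡ 16·11·31 ≡ 31 (mod 35)
Since 31 equals the digest 31, verification succeeds.

passes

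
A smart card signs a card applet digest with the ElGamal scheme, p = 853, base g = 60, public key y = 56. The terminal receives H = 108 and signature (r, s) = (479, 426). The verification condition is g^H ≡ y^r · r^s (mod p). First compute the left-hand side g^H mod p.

Squares mod 853: 60^1≡60, 60^2≡188, 60^4≡371, 60^8≡308, 60^16≡181, 60^32≡347, 60^64≡136
108 = 64 + 32 + 8 + 4, so 60^108 ≡ 136·347·308·371 ≡ 818 (mod 853)

818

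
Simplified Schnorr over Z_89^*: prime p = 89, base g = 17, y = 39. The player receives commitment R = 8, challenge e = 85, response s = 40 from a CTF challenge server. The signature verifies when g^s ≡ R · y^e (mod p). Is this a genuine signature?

genuine

g^s mod p:
17^2 = 289 ≡ 22
17^4 ≡ 22^2 = 484 ≡ 39
17^8 ≡ 39^2 = 1521 ≡ 8
17^16 ≡ 8^2 = 64
17^32 ≡ 64^2 = 4096 ≡ 2
40 = 32 + 8, so 17^40 ≡ 2·8 ≡ 16 (mod 89)
R · y^e mod p:
39^2 = 1521 ≡ 8
39^4 ≡ 8^2 = 64
39^8 ≡ 64^2 = 4096 ≡ 2
39^16 ≡ 2^2 = 4
39^32 ≡ 4^2 = 16
39^64 ≡ 16^2 = 256 ≡ 78
85 = 64 + 16 + 4 + 1, so 39^85 ≡ 78·4·64·39 ≡ 2 (mod 89)
8·2 = 16 ≡ 16 (mod 89)
16 ≡ 16 (mod 89); signature holds.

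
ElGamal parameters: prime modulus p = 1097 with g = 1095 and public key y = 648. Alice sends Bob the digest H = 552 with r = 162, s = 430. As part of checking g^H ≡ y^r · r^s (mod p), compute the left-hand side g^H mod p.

16

Squares mod 1097: 1095^1≡1095, 1095^2≡4, 1095^4≡16, 1095^8≡256, 1095^16≡813, 1095^32≡575, 1095^64≡428, 1095^128≡1082, 1095^256≡225, 1095^512≡163
552 = 512 + 32 + 8, so 1095^552 ≡ 163·575·256 ≡ 16 (mod 1097)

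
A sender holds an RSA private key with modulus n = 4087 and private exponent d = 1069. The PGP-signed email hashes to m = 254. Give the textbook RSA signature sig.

139

m^2 ≡ 254^2 = 64516 ≡ 3211
m^4 ≡ 3211^2 = 10310521 ≡ 3107
m^8 ≡ 3107^2 = 9653449 ≡ 4042
m^16 ≡ 4042^2 = 16337764 ≡ 2025
m^32 ≡ 2025^2 = 4100625 ≡ 1364
m^64 ≡ 1364^2 = 1860496 ≡ 911
m^128 ≡ 911^2 = 829921 ≡ 260
m^256 ≡ 260^2 = 67600 ≡ 2208
m^512 ≡ 2208^2 = 4875264 ≡ 3560
m^1024 ≡ 3560^2 = 12673600 ≡ 3900
1069 = 1024 + 32 + 8 + 4 + 1, so m^1069 ≡ 3900·1364·4042·3107·254 ≡ 139 (mod 4087)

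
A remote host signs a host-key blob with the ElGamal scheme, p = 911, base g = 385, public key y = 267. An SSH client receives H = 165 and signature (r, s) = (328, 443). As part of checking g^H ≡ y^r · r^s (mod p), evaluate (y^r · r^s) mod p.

60

Squares mod 911: 267^1≡267, 267^2≡231, 267^4≡523, 267^8≡229, 267^16≡514, 267^32≡6, 267^64≡36, 267^128≡385, 267^256≡643
328 = 256 + 64 + 8, so 267^328 ≡ 643·36·229 ≡ 694 (mod 911)
Squares mod 911: 328^1≡328, 328^2≡86, 328^4≡108, 328^8≡732, 328^16≡156, 328^32≡650, 328^64≡707, 328^128≡621, 328^256≡288
443 = 256 + 128 + 32 + 16 + 8 + 2 + 1, so 328^443 ≡ 288·621·650·156·732·86·328 ≡ 281 (mod 911)
y^r · r^s ≡ 694·281 = 195014 ≡ 60 (mod 911)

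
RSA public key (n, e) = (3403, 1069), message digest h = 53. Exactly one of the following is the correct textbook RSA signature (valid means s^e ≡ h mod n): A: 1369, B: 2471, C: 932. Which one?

C

Candidate A: Squares mod 3403: 1369^1≡1369, 1369^2≡2511, 1369^4≡2765, 1369^8≡2087, 1369^16≡3132, 1369^32≡1978, 1369^64≡2437, 1369^128≡734, 1369^256≡1082, 1369^512≡92, 1369^1024≡1658; 1069 = 1024 + 32 + 8 + 4 + 1, so 1369^1069 ≡ 1658·1978·2087·2765·1369 ≡ 2355 (mod 3403)
Candidate B: Squares mod 3403: 2471^1≡2471, 2471^2≡859, 2471^4≡2833, 2471^8≡1615, 2471^16≡1527, 2471^32≡674, 2471^64≡1677, 2471^128≡1451, 2471^256≡2347, 2471^512≡2355, 2471^1024≡2538; 1069 = 1024 + 32 + 8 + 4 + 1, so 2471^1069 ≡ 2538·674·1615·2833·2471 ≡ 3350 (mod 3403)
Candidate C: Squares mod 3403: 932^1≡932, 932^2≡859, 932^4≡2833, 932^8≡1615, 932^16≡1527, 932^32≡674, 932^64≡1677, 932^128≡1451, 932^256≡2347, 932^512≡2355, 932^1024≡2538; 1069 = 1024 + 32 + 8 + 4 + 1, so 932^1069 ≡ 2538·674·1615·2833·932 ≡ 53 (mod 3403)
  → matches h = 53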